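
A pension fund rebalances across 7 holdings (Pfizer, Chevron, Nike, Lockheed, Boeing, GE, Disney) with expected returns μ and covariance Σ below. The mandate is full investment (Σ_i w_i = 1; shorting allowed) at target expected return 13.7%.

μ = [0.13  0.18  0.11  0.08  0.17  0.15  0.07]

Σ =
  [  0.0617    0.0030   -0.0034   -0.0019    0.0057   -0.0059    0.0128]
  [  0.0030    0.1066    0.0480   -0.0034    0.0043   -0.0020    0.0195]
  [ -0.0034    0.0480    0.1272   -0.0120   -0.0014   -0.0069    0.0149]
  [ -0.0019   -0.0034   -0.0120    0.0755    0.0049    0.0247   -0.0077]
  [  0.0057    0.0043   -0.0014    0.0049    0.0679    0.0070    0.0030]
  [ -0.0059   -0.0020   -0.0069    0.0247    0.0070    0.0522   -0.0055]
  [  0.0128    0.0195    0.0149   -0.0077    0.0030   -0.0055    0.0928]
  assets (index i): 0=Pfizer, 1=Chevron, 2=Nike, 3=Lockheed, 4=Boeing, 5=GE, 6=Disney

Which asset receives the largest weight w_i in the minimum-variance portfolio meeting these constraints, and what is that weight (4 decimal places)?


u=Σ⁻¹μ = [2.1386  1.2997  0.6052  0.2136  1.9295  2.9081  0.2168]
v=Σ⁻¹𝟙 = [15.7287  4.2168  7.7049  9.6265  10.5016  16.9891  7.9494]
a=μᵀu=1.375037  b=𝟙ᵀu=9.311527  c=𝟙ᵀv=72.717105  D=ac−b²=13.284148
λ₁=(c·0.137−b)/D = (72.717105·0.137−9.311527)/13.284148 = 0.048984
λ₂=(a−b·0.137)/D = (1.375037−9.311527·0.137)/13.284148 = 0.007479
w* = 0.048984·u + 0.007479·v:
  w_0 = 0.048984·2.1386 + 0.007479·15.7287 = 0.2224  (Pfizer)
  w_1 = 0.048984·1.2997 + 0.007479·4.2168 = 0.0952  (Chevron)
  w_2 = 0.048984·0.6052 + 0.007479·7.7049 = 0.0873  (Nike)
  w_3 = 0.048984·0.2136 + 0.007479·9.6265 = 0.0825  (Lockheed)
  w_4 = 0.048984·1.9295 + 0.007479·10.5016 = 0.1731  (Boeing)
  w_5 = 0.048984·2.9081 + 0.007479·16.9891 = 0.2695  (GE)
  w_6 = 0.048984·0.2168 + 0.007479·7.9494 = 0.0701  (Disney)
Σw_i=1.0000  μᵀw=0.1370
σ²=wᵀΣw=λ₁·μ_p+λ₂ = 0.048984·0.137 + 0.007479 = 0.014190 ≈ 0.0142

GE (0.2695)


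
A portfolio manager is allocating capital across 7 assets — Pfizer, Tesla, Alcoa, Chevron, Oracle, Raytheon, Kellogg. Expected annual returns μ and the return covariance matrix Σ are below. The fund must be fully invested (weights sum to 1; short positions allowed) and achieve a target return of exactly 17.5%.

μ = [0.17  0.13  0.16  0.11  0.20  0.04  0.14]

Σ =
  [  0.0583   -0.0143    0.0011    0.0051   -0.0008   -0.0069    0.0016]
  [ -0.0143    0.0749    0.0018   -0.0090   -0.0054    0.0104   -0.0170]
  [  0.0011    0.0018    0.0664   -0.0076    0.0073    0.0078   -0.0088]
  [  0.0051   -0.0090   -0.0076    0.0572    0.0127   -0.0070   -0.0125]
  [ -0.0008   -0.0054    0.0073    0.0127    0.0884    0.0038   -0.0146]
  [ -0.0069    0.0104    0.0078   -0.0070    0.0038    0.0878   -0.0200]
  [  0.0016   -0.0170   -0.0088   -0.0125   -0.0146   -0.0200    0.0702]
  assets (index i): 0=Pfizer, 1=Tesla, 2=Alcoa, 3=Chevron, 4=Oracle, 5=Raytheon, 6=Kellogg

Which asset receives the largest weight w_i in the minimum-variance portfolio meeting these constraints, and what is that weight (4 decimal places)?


Pfizer (0.2560)

u=Σ⁻¹μ = [3.5706  3.7942  2.7984  3.1698  2.5516  1.2350  4.6295]
v=Σ⁻¹𝟙 = [22.2344  27.1664  18.5444  29.4857  12.5160  18.2088  35.6827]
a=μᵀu=3.104524  b=𝟙ᵀu=21.749143  c=𝟙ᵀv=163.838409  D=ac−b²=35.615030
λ₁=(c·0.175−b)/D = (163.838409·0.175−21.749143)/35.615030 = 0.194372
λ₂=(a−b·0.175)/D = (3.104524−21.749143·0.175)/35.615030 = -0.019699
w* = 0.194372·u + -0.019699·v:
  w_0 = 0.194372·3.5706 + -0.019699·22.2344 = 0.2560  (Pfizer)
  w_1 = 0.194372·3.7942 + -0.019699·27.1664 = 0.2023  (Tesla)
  w_2 = 0.194372·2.7984 + -0.019699·18.5444 = 0.1786  (Alcoa)
  w_3 = 0.194372·3.1698 + -0.019699·29.4857 = 0.0353  (Chevron)
  w_4 = 0.194372·2.5516 + -0.019699·12.5160 = 0.2494  (Oracle)
  w_5 = 0.194372·1.2350 + -0.019699·18.2088 = -0.1186  (Raytheon)
  w_6 = 0.194372·4.6295 + -0.019699·35.6827 = 0.1969  (Kellogg)
Σw_i=1.0000  μᵀw=0.1750
σ²=wᵀΣw=λ₁·μ_p+λ₂ = 0.194372·0.175 + -0.019699 = 0.014316 ≈ 0.0143


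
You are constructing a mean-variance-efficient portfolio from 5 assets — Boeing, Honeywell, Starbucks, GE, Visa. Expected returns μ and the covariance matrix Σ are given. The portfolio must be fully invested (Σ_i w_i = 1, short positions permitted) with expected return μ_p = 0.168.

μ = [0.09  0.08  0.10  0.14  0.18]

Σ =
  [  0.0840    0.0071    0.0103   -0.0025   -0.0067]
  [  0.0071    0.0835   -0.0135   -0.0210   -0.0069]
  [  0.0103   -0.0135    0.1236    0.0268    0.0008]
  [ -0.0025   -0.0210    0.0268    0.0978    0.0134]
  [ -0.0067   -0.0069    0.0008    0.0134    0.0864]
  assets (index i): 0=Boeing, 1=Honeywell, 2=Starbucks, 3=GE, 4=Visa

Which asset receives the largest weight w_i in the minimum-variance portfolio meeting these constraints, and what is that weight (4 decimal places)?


Visa (0.7195)

g=Σ⁻¹μ = [1.0818  1.4656  0.5768  1.3318  2.0724]
h=Σ⁻¹𝟙 = [11.0424  15.7137  6.5447  10.4430  12.0050]
a=μᵀg=0.831765  b=𝟙ᵀg=6.528310  c=𝟙ᵀh=55.748826  D=ac−b²=3.751067
λ₁=(c·0.168−b)/D = (55.748826·0.168−6.528310)/3.751067 = 0.756449
λ₂=(a−b·0.168)/D = (0.831765−6.528310·0.168)/3.751067 = -0.070644
w* = 0.756449·g + -0.070644·h:
  w_0 = 0.756449·1.0818 + -0.070644·11.0424 = 0.0382  (Boeing)
  w_1 = 0.756449·1.4656 + -0.070644·15.7137 = -0.0015  (Honeywell)
  w_2 = 0.756449·0.5768 + -0.070644·6.5447 = -0.0260  (Starbucks)
  w_3 = 0.756449·1.3318 + -0.070644·10.4430 = 0.2697  (GE)
  w_4 = 0.756449·2.0724 + -0.070644·12.0050 = 0.7195  (Visa)
Σw_i=1.0000  μᵀw=0.1680
σ²=wᵀΣw=λ₁·μ_p+λ₂ = 0.756449·0.168 + -0.070644 = 0.056439 ≈ 0.0564


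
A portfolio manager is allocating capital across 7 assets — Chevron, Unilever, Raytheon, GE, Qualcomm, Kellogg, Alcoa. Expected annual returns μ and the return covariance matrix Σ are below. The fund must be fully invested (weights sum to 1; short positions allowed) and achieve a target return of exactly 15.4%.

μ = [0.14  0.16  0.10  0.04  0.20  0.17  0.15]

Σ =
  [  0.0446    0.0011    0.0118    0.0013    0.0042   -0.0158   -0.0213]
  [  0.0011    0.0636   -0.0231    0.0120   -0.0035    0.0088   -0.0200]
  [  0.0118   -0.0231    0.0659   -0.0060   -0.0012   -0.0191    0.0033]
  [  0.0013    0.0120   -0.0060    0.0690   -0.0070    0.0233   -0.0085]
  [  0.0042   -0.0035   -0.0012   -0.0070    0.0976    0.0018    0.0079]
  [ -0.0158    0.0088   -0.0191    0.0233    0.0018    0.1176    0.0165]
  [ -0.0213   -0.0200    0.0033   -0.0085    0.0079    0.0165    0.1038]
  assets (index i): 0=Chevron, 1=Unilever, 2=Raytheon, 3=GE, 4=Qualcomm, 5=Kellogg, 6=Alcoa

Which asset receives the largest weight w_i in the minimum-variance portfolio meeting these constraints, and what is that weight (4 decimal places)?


Unilever (0.2517)

g=Σ⁻¹μ = [4.0054  4.0757  2.6307  -0.0630  1.8124  1.7329  2.5501]
h=Σ⁻¹𝟙 = [26.3799  26.3021  22.5198  11.6475  9.5288  8.7241  18.2408]
a=μᵀg=2.513032  b=𝟙ᵀg=16.744381  c=𝟙ᵀh=123.342961  D=ac−b²=29.590493
λ₁=(c·0.154−b)/D = (123.342961·0.154−16.744381)/29.590493 = 0.076053
λ₂=(a−b·0.154)/D = (2.513032−16.744381·0.154)/29.590493 = -0.002217
w* = 0.076053·g + -0.002217·h:
  w_0 = 0.076053·4.0054 + -0.002217·26.3799 = 0.2461  (Chevron)
  w_1 = 0.076053·4.0757 + -0.002217·26.3021 = 0.2517  (Unilever)
  w_2 = 0.076053·2.6307 + -0.002217·22.5198 = 0.1501  (Raytheon)
  w_3 = 0.076053·-0.0630 + -0.002217·11.6475 = -0.0306  (GE)
  w_4 = 0.076053·1.8124 + -0.002217·9.5288 = 0.1167  (Qualcomm)
  w_5 = 0.076053·1.7329 + -0.002217·8.7241 = 0.1125  (Kellogg)
  w_6 = 0.076053·2.5501 + -0.002217·18.2408 = 0.1535  (Alcoa)
Σw_i=1.0000  μᵀw=0.1540
σ²=wᵀΣw=λ₁·μ_p+λ₂ = 0.076053·0.154 + -0.002217 = 0.009495 ≈ 0.0095


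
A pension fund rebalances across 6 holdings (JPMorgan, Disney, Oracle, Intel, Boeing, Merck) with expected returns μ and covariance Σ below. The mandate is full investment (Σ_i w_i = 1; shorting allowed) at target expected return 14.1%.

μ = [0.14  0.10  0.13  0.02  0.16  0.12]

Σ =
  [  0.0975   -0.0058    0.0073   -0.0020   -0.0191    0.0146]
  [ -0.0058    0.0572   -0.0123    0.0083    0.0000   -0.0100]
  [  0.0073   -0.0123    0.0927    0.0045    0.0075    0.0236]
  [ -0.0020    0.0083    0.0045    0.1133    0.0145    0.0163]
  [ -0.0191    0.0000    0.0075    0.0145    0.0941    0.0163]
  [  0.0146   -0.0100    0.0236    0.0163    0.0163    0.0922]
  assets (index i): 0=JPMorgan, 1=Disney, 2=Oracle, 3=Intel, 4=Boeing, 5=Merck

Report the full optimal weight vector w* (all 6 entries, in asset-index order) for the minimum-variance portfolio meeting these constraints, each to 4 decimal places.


0.2452  0.3058  0.1713  -0.0927  0.2807  0.0898

g=Σ⁻¹μ = [1.7416  2.3698  1.2693  -0.3573  1.8887  0.6871]
h=Σ⁻¹𝟙 = [12.0276  21.1944  10.0524  4.8890  10.4832  5.9494]
a=μᵀg=1.023305  b=𝟙ᵀg=7.599139  c=𝟙ᵀh=64.596034  D=ac−b²=8.354552
λ₁=(c·0.141−b)/D = (64.596034·0.141−7.599139)/8.354552 = 0.180608
λ₂=(a−b·0.141)/D = (1.023305−7.599139·0.141)/8.354552 = -0.005766
w* = 0.180608·g + -0.005766·h:
  w_0 = 0.180608·1.7416 + -0.005766·12.0276 = 0.2452  (JPMorgan)
  w_1 = 0.180608·2.3698 + -0.005766·21.1944 = 0.3058  (Disney)
  w_2 = 0.180608·1.2693 + -0.005766·10.0524 = 0.1713  (Oracle)
  w_3 = 0.180608·-0.3573 + -0.005766·4.8890 = -0.0927  (Intel)
  w_4 = 0.180608·1.8887 + -0.005766·10.4832 = 0.2807  (Boeing)
  w_5 = 0.180608·0.6871 + -0.005766·5.9494 = 0.0898  (Merck)
Σw_i=1.0000  μᵀw=0.1410
σ²=wᵀΣw=λ₁·μ_p+λ₂ = 0.180608·0.141 + -0.005766 = 0.019700 ≈ 0.0197


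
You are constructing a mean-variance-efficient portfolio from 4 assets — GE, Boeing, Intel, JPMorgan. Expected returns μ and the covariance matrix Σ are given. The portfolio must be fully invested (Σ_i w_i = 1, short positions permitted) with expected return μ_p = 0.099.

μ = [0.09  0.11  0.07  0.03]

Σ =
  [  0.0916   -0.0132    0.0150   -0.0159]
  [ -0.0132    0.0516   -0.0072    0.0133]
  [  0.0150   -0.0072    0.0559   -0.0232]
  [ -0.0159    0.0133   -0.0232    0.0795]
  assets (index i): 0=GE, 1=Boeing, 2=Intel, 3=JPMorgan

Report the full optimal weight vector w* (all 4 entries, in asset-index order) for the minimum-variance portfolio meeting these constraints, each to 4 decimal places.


0.2441  0.5798  0.1993  -0.0231

g=Σ⁻¹μ = [1.2042  2.4852  1.5169  0.6451]
h=Σ⁻¹𝟙 = [13.1937  21.3587  24.9548  18.9265]
a=μᵀg=0.507296  b=𝟙ᵀg=5.851523  c=𝟙ᵀh=78.433754  D=ac−b²=5.548802
λ₁=(c·0.099−b)/D = (78.433754·0.099−5.851523)/5.548802 = 0.344835
λ₂=(a−b·0.099)/D = (0.507296−5.851523·0.099)/5.548802 = -0.012977
w* = 0.344835·g + -0.012977·h:
  w_0 = 0.344835·1.2042 + -0.012977·13.1937 = 0.2441  (GE)
  w_1 = 0.344835·2.4852 + -0.012977·21.3587 = 0.5798  (Boeing)
  w_2 = 0.344835·1.5169 + -0.012977·24.9548 = 0.1993  (Intel)
  w_3 = 0.344835·0.6451 + -0.012977·18.9265 = -0.0231  (JPMorgan)
Σw_i=1.0000  μᵀw=0.0990
σ²=wᵀΣw=λ₁·μ_p+λ₂ = 0.344835·0.099 + -0.012977 = 0.021162 ≈ 0.0212


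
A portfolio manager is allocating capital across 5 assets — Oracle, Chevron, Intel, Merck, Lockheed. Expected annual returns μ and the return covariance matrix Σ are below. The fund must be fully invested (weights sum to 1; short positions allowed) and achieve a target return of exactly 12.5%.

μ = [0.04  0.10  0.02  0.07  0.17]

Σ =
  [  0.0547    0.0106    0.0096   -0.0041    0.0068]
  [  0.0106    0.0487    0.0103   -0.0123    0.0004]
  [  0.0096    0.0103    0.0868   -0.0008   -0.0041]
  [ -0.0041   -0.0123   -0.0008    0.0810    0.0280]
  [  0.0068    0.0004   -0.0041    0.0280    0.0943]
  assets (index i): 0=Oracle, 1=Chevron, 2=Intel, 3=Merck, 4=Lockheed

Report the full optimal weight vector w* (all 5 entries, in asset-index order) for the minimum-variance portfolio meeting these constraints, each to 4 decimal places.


-0.0007  0.4984  -0.0152  0.1249  0.3927

x=Σ⁻¹μ = [0.1566  2.1627  0.0376  0.6511  1.5906]
y=Σ⁻¹𝟙 = [13.4381  19.3956  8.1332  14.0712  5.7287]
a=μᵀx=0.539267  b=𝟙ᵀx=4.598614  c=𝟙ᵀy=60.766844  D=ac−b²=11.622286
λ₁=(c·0.125−b)/D = (60.766844·0.125−4.598614)/11.622286 = 0.257887
λ₂=(a−b·0.125)/D = (0.539267−4.598614·0.125)/11.622286 = -0.003060
w* = 0.257887·x + -0.003060·y:
  w_0 = 0.257887·0.1566 + -0.003060·13.4381 = -0.0007  (Oracle)
  w_1 = 0.257887·2.1627 + -0.003060·19.3956 = 0.4984  (Chevron)
  w_2 = 0.257887·0.0376 + -0.003060·8.1332 = -0.0152  (Intel)
  w_3 = 0.257887·0.6511 + -0.003060·14.0712 = 0.1249  (Merck)
  w_4 = 0.257887·1.5906 + -0.003060·5.7287 = 0.3927  (Lockheed)
Σw_i=1.0000  μᵀw=0.1250
σ²=wᵀΣw=λ₁·μ_p+λ₂ = 0.257887·0.125 + -0.003060 = 0.029176 ≈ 0.0292


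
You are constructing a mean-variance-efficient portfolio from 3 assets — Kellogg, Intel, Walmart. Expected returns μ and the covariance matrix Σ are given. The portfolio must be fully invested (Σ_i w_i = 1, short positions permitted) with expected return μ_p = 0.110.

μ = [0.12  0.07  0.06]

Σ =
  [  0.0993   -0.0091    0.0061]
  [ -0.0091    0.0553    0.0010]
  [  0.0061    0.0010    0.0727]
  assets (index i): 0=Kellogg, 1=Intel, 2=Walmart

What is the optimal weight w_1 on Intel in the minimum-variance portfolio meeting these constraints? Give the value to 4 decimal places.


g=Σ⁻¹μ = [1.3002  1.4672  0.6960]
h=Σ⁻¹𝟙 = [11.1032  19.6833  12.5528]
a=μᵀg=0.300484  b=𝟙ᵀg=3.463379  c=𝟙ᵀh=43.339259  D=ac−b²=1.027758
λ₁=(c·0.110−b)/D = (43.339259·0.110−3.463379)/1.027758 = 1.268721
λ₂=(a−b·0.110)/D = (0.300484−3.463379·0.110)/1.027758 = -0.078314
w* = 1.268721·g + -0.078314·h:
  w_0 = 1.268721·1.3002 + -0.078314·11.1032 = 0.7800  (Kellogg)
  w_1 = 1.268721·1.4672 + -0.078314·19.6833 = 0.3200  (Intel)
  w_2 = 1.268721·0.6960 + -0.078314·12.5528 = -0.1000  (Walmart)
Σw_i=1.0000  μᵀw=0.1100
σ²=wᵀΣw=λ₁·μ_p+λ₂ = 1.268721·0.110 + -0.078314 = 0.061246 ≈ 0.0612

0.3200


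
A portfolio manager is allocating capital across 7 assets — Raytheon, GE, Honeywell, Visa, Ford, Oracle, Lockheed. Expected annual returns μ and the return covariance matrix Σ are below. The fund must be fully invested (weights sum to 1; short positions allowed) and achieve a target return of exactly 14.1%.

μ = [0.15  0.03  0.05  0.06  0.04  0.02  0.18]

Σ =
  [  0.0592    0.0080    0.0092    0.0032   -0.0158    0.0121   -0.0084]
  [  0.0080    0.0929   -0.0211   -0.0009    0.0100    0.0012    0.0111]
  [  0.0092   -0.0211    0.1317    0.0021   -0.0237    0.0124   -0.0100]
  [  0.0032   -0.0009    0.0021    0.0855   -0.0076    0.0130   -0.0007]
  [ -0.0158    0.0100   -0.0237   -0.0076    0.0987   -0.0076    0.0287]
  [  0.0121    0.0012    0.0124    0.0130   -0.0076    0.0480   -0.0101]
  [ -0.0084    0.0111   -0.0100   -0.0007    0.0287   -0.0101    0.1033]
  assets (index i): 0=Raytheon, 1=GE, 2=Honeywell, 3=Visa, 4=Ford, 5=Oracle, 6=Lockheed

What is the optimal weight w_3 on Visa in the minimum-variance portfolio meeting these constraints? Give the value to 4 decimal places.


0.1083

g=Σ⁻¹μ = [2.8654  -0.1030  0.3893  0.6571  0.4604  -0.1111  1.8899]
h=Σ⁻¹𝟙 = [15.2951  8.9951  9.4050  9.8724  13.3435  15.6040  8.7535]
a=μᵀg=0.842001  b=𝟙ᵀg=6.048158  c=𝟙ᵀh=81.268587  D=ac−b²=31.848024
λ₁=(c·0.141−b)/D = (81.268587·0.141−6.048158)/31.848024 = 0.169892
λ₂=(a−b·0.141)/D = (0.842001−6.048158·0.141)/31.848024 = -0.000339
w* = 0.169892·g + -0.000339·h:
  w_0 = 0.169892·2.8654 + -0.000339·15.2951 = 0.4816  (Raytheon)
  w_1 = 0.169892·-0.1030 + -0.000339·8.9951 = -0.0205  (GE)
  w_2 = 0.169892·0.3893 + -0.000339·9.4050 = 0.0630  (Honeywell)
  w_3 = 0.169892·0.6571 + -0.000339·9.8724 = 0.1083  (Visa)
  w_4 = 0.169892·0.4604 + -0.000339·13.3435 = 0.0737  (Ford)
  w_5 = 0.169892·-0.1111 + -0.000339·15.6040 = -0.0242  (Oracle)
  w_6 = 0.169892·1.8899 + -0.000339·8.7535 = 0.3181  (Lockheed)
Σw_i=1.0000  μᵀw=0.1410
σ²=wᵀΣw=λ₁·μ_p+λ₂ = 0.169892·0.141 + -0.000339 = 0.023616 ≈ 0.0236


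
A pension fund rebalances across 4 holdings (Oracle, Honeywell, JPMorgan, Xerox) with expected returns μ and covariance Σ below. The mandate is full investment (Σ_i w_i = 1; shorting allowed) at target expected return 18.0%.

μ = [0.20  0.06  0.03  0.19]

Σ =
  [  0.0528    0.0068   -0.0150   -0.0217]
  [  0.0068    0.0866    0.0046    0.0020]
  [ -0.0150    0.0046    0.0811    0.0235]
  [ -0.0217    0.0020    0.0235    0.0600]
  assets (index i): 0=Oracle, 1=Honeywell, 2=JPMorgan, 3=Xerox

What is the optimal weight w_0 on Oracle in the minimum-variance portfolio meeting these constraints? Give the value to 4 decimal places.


0.4848

x=Σ⁻¹μ = [5.9476  0.1069  -0.0857  5.3477]
y=Σ⁻¹𝟙 = [30.5064  8.0427  10.7928  23.2046]
a=μᵀx=2.209428  b=𝟙ᵀx=11.316504  c=𝟙ᵀy=72.546502  D=ac−b²=32.222989
λ₁=(c·0.180−b)/D = (72.546502·0.180−11.316504)/32.222989 = 0.054057
λ₂=(a−b·0.180)/D = (2.209428−11.316504·0.180)/32.222989 = 0.005352
w* = 0.054057·x + 0.005352·y:
  w_0 = 0.054057·5.9476 + 0.005352·30.5064 = 0.4848  (Oracle)
  w_1 = 0.054057·0.1069 + 0.005352·8.0427 = 0.0488  (Honeywell)
  w_2 = 0.054057·-0.0857 + 0.005352·10.7928 = 0.0531  (JPMorgan)
  w_3 = 0.054057·5.3477 + 0.005352·23.2046 = 0.4133  (Xerox)
Σw_i=1.0000  μᵀw=0.1800
σ²=wᵀΣw=λ₁·μ_p+λ₂ = 0.054057·0.180 + 0.005352 = 0.015082 ≈ 0.0151


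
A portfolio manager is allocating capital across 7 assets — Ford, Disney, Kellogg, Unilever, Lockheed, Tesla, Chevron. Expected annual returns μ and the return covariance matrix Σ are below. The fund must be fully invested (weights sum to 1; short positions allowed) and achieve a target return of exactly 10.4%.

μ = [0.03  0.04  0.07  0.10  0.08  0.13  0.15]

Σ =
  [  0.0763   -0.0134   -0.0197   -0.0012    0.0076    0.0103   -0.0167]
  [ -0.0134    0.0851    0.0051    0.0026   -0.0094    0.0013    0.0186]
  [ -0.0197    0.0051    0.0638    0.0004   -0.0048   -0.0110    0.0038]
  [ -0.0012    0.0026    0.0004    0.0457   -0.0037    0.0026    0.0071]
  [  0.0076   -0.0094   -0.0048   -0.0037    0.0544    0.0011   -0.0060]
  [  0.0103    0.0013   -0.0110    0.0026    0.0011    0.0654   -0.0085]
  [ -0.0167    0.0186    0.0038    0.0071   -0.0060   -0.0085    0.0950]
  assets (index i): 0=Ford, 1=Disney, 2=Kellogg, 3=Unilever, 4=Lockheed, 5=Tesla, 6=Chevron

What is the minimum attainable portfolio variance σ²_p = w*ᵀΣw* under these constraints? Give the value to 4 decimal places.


g=Σ⁻¹μ = [0.8122  0.2118  1.7422  1.9235  1.8293  2.2735  1.7858]
h=Σ⁻¹𝟙 = [20.1465  12.4130  24.5573  20.4975  22.2655  16.3708  11.9943]
a=μᵀg=1.056910  b=𝟙ᵀg=10.578270  c=𝟙ᵀh=128.244945  D=ac−b²=23.643612
λ₁=(c·0.104−b)/D = (128.244945·0.104−10.578270)/23.643612 = 0.116700
λ₂=(a−b·0.104)/D = (1.056910−10.578270·0.104)/23.643612 = -0.001828
w* = 0.116700·g + -0.001828·h:
  w_0 = 0.116700·0.8122 + -0.001828·20.1465 = 0.0579  (Ford)
  w_1 = 0.116700·0.2118 + -0.001828·12.4130 = 0.0020  (Disney)
  w_2 = 0.116700·1.7422 + -0.001828·24.5573 = 0.1584  (Kellogg)
  w_3 = 0.116700·1.9235 + -0.001828·20.4975 = 0.1870  (Unilever)
  w_4 = 0.116700·1.8293 + -0.001828·22.2655 = 0.1728  (Lockheed)
  w_5 = 0.116700·2.2735 + -0.001828·16.3708 = 0.2354  (Tesla)
  w_6 = 0.116700·1.7858 + -0.001828·11.9943 = 0.1865  (Chevron)
Σw_i=1.0000  μᵀw=0.1040
σ²=wᵀΣw=λ₁·μ_p+λ₂ = 0.116700·0.104 + -0.001828 = 0.010308 ≈ 0.0103

0.0103


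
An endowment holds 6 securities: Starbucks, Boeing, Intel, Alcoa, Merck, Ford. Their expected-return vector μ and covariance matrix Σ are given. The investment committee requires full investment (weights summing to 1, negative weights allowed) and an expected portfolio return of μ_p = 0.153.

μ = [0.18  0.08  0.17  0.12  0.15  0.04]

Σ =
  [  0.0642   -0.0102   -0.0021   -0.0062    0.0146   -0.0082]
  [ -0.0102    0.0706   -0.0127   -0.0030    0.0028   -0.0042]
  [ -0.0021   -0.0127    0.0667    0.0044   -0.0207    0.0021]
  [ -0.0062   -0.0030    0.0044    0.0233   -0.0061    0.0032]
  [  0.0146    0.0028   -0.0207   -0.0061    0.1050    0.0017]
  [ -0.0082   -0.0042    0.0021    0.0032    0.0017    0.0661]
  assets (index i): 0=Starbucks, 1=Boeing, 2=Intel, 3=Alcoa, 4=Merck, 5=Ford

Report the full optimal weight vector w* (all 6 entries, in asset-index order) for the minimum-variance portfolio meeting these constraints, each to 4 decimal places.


g=Σ⁻¹μ = [3.5747  2.4731  3.2773  6.1840  1.8587  0.7544]
h=Σ⁻¹𝟙 = [24.1378  23.8935  20.2908  49.5287  12.1442  16.2865]
a=μᵀg=2.449501  b=𝟙ᵀg=18.122252  c=𝟙ᵀh=146.281480  D=ac−b²=29.900683
λ₁=(c·0.153−b)/D = (146.281480·0.153−18.122252)/29.900683 = 0.142432
λ₂=(a−b·0.153)/D = (2.449501−18.122252·0.153)/29.900683 = -0.010809
w* = 0.142432·g + -0.010809·h:
  w_0 = 0.142432·3.5747 + -0.010809·24.1378 = 0.2482  (Starbucks)
  w_1 = 0.142432·2.4731 + -0.010809·23.8935 = 0.0940  (Boeing)
  w_2 = 0.142432·3.2773 + -0.010809·20.2908 = 0.2475  (Intel)
  w_3 = 0.142432·6.1840 + -0.010809·49.5287 = 0.3454  (Alcoa)
  w_4 = 0.142432·1.8587 + -0.010809·12.1442 = 0.1335  (Merck)
  w_5 = 0.142432·0.7544 + -0.010809·16.2865 = -0.0686  (Ford)
Σw_i=1.0000  μᵀw=0.1530
σ²=wᵀΣw=λ₁·μ_p+λ₂ = 0.142432·0.153 + -0.010809 = 0.010983 ≈ 0.0110

0.2482  0.0940  0.2475  0.3454  0.1335  -0.0686


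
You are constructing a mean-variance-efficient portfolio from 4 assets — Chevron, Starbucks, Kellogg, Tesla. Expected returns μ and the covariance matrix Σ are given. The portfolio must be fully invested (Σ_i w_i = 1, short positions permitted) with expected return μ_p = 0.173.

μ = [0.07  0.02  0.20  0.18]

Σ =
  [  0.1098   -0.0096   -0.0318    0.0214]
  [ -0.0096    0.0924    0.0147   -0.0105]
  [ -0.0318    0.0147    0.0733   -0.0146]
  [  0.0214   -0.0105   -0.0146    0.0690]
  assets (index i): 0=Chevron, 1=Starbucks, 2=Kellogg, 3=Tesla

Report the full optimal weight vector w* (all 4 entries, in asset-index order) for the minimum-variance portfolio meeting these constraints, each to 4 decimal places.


g=Σ⁻¹μ = [1.1534  0.0768  3.8254  3.0721]
h=Σ⁻¹𝟙 = [12.7107  10.7904  20.2760  16.4829]
a=μᵀg=1.400329  b=𝟙ᵀg=8.127677  c=𝟙ᵀh=60.259992  D=ac−b²=18.324697
λ₁=(c·0.173−b)/D = (60.259992·0.173−8.127677)/18.324697 = 0.125366
λ₂=(a−b·0.173)/D = (1.400329−8.127677·0.173)/18.324697 = -0.000314
w* = 0.125366·g + -0.000314·h:
  w_0 = 0.125366·1.1534 + -0.000314·12.7107 = 0.1406  (Chevron)
  w_1 = 0.125366·0.0768 + -0.000314·10.7904 = 0.0062  (Starbucks)
  w_2 = 0.125366·3.8254 + -0.000314·20.2760 = 0.4732  (Kellogg)
  w_3 = 0.125366·3.0721 + -0.000314·16.4829 = 0.3800  (Tesla)
Σw_i=1.0000  μᵀw=0.1730
σ²=wᵀΣw=λ₁·μ_p+λ₂ = 0.125366·0.173 + -0.000314 = 0.021374 ≈ 0.0214

0.1406  0.0062  0.4732  0.3800


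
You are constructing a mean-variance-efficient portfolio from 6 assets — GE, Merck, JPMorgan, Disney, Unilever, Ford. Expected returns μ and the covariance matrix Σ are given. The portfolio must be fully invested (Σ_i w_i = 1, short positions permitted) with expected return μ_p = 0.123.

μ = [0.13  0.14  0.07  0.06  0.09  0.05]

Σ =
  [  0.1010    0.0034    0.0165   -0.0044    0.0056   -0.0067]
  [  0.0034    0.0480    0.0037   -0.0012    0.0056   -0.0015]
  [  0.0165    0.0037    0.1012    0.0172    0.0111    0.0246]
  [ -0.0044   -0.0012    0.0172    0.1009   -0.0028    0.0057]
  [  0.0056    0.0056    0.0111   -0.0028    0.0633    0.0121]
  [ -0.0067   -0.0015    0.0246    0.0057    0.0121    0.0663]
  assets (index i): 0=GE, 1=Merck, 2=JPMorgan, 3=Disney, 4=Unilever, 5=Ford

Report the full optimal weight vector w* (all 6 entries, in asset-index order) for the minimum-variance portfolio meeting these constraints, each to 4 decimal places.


u=Σ⁻¹μ = [1.2164  2.7565  0.0020  0.6671  0.9647  0.7053]
v=Σ⁻¹𝟙 = [9.6912  19.4142  1.5374  9.8645  10.8863  13.0962]
a=μᵀu=0.706289  b=𝟙ᵀu=6.311903  c=𝟙ᵀv=64.489776  D=ac−b²=5.708323
λ₁=(c·0.123−b)/D = (64.489776·0.123−6.311903)/5.708323 = 0.283856
λ₂=(a−b·0.123)/D = (0.706289−6.311903·0.123)/5.708323 = -0.012276
w* = 0.283856·u + -0.012276·v:
  w_0 = 0.283856·1.2164 + -0.012276·9.6912 = 0.2263  (GE)
  w_1 = 0.283856·2.7565 + -0.012276·19.4142 = 0.5441  (Merck)
  w_2 = 0.283856·0.0020 + -0.012276·1.5374 = -0.0183  (JPMorgan)
  w_3 = 0.283856·0.6671 + -0.012276·9.8645 = 0.0683  (Disney)
  w_4 = 0.283856·0.9647 + -0.012276·10.8863 = 0.1402  (Unilever)
  w_5 = 0.283856·0.7053 + -0.012276·13.0962 = 0.0394  (Ford)
Σw_i=1.0000  μᵀw=0.1230
σ²=wᵀΣw=λ₁·μ_p+λ₂ = 0.283856·0.123 + -0.012276 = 0.022638 ≈ 0.0226

0.2263  0.5441  -0.0183  0.0683  0.1402  0.0394


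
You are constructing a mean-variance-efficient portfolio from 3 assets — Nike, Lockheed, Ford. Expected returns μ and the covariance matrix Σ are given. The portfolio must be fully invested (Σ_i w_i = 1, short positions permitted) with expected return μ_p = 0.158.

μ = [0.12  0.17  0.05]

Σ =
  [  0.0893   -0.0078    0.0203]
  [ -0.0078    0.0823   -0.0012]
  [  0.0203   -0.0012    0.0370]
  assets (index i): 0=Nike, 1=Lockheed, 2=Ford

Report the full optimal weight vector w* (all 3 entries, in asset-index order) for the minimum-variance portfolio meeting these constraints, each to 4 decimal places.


0.4268  0.6510  -0.0778

p=Σ⁻¹μ = [1.3859  2.2066  0.6625]
q=Σ⁻¹𝟙 = [6.9766  13.1564  23.6260]
a=μᵀp=0.574563  b=𝟙ᵀp=4.255076  c=𝟙ᵀq=43.758989  D=ac−b²=7.036611
λ₁=(c·0.158−b)/D = (43.758989·0.158−4.255076)/7.036611 = 0.377859
λ₂=(a−b·0.158)/D = (0.574563−4.255076·0.158)/7.036611 = -0.013890
w* = 0.377859·p + -0.013890·q:
  w_0 = 0.377859·1.3859 + -0.013890·6.9766 = 0.4268  (Nike)
  w_1 = 0.377859·2.2066 + -0.013890·13.1564 = 0.6510  (Lockheed)
  w_2 = 0.377859·0.6625 + -0.013890·23.6260 = -0.0778  (Ford)
Σw_i=1.0000  μᵀw=0.1580
σ²=wᵀΣw=λ₁·μ_p+λ₂ = 0.377859·0.158 + -0.013890 = 0.045812 ≈ 0.0458


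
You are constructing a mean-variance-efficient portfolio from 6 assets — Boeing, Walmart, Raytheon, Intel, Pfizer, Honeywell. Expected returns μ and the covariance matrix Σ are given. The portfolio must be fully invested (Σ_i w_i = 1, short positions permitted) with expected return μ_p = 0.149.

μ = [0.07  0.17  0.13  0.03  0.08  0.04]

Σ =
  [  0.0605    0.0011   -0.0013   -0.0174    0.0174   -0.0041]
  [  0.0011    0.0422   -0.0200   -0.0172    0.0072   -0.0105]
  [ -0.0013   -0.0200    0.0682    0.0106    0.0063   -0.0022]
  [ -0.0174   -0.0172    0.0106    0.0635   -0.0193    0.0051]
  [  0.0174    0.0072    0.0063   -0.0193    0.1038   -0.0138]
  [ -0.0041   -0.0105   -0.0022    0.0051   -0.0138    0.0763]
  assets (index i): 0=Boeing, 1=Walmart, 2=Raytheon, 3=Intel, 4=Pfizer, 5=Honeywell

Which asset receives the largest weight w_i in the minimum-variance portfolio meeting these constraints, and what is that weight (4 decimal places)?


Walmart (0.6049)

p=Σ⁻¹μ = [1.7393  6.9442  3.6462  2.2145  0.4010  1.6030]
q=Σ⁻¹𝟙 = [24.5304  52.4807  25.1196  33.6291  9.5139  21.8436]
a=μᵀp=1.938898  b=𝟙ᵀp=16.548118  c=𝟙ᵀq=167.117222  D=ac−b²=50.183110
λ₁=(c·0.149−b)/D = (167.117222·0.149−16.548118)/50.183110 = 0.166437
λ₂=(a−b·0.149)/D = (1.938898−16.548118·0.149)/50.183110 = -0.010497
w* = 0.166437·p + -0.010497·q:
  w_0 = 0.166437·1.7393 + -0.010497·24.5304 = 0.0320  (Boeing)
  w_1 = 0.166437·6.9442 + -0.010497·52.4807 = 0.6049  (Walmart)
  w_2 = 0.166437·3.6462 + -0.010497·25.1196 = 0.3432  (Raytheon)
  w_3 = 0.166437·2.2145 + -0.010497·33.6291 = 0.0156  (Intel)
  w_4 = 0.166437·0.4010 + -0.010497·9.5139 = -0.0331  (Pfizer)
  w_5 = 0.166437·1.6030 + -0.010497·21.8436 = 0.0375  (Honeywell)
Σw_i=1.0000  μᵀw=0.1490
σ²=wᵀΣw=λ₁·μ_p+λ₂ = 0.166437·0.149 + -0.010497 = 0.014302 ≈ 0.0143


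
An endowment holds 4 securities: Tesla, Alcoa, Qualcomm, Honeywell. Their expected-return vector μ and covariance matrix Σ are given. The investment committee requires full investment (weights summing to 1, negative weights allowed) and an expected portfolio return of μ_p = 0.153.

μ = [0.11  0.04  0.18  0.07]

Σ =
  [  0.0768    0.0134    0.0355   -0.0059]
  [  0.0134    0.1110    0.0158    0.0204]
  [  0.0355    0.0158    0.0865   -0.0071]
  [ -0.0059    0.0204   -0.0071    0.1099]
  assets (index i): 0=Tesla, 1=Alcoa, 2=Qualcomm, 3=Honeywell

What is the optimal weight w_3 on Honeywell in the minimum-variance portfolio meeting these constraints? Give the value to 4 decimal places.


p=Σ⁻¹μ = [0.6354  -0.1394  1.9130  0.8205]
q=Σ⁻¹𝟙 = [9.3428  5.1290  7.5394  9.1358]
a=μᵀp=0.466088  b=𝟙ᵀp=3.229459  c=𝟙ᵀq=31.146898  D=ac−b²=4.087805
λ₁=(c·0.153−b)/D = (31.146898·0.153−3.229459)/4.087805 = 0.375756
λ₂=(a−b·0.153)/D = (0.466088−3.229459·0.153)/4.087805 = -0.006854
w* = 0.375756·p + -0.006854·q:
  w_0 = 0.375756·0.6354 + -0.006854·9.3428 = 0.1747  (Tesla)
  w_1 = 0.375756·-0.1394 + -0.006854·5.1290 = -0.0876  (Alcoa)
  w_2 = 0.375756·1.9130 + -0.006854·7.5394 = 0.6671  (Qualcomm)
  w_3 = 0.375756·0.8205 + -0.006854·9.1358 = 0.2457  (Honeywell)
Σw_i=1.0000  μᵀw=0.1530
σ²=wᵀΣw=λ₁·μ_p+λ₂ = 0.375756·0.153 + -0.006854 = 0.050636 ≈ 0.0506

0.2457


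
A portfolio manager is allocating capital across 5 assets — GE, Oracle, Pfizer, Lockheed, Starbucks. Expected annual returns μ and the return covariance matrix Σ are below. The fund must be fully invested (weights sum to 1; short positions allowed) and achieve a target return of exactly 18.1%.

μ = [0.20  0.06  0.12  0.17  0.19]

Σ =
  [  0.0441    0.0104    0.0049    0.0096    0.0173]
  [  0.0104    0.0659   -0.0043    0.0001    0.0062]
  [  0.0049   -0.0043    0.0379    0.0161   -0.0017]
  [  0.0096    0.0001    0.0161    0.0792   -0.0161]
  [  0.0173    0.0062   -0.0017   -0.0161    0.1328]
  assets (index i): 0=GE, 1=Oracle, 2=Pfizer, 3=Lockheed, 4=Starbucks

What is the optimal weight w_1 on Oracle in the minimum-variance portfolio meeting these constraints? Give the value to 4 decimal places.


-0.0319

g=Σ⁻¹μ = [3.4014  0.4020  2.1743  1.5320  1.1824]
h=Σ⁻¹𝟙 = [12.5504  14.1014  23.4056  7.6431  6.4630]
a=μᵀg=1.450422  b=𝟙ᵀg=8.692142  c=𝟙ᵀh=64.163576  D=ac−b²=17.510892
λ₁=(c·0.181−b)/D = (64.163576·0.181−8.692142)/17.510892 = 0.166837
λ₂=(a−b·0.181)/D = (1.450422−8.692142·0.181)/17.510892 = -0.007016
w* = 0.166837·g + -0.007016·h:
  w_0 = 0.166837·3.4014 + -0.007016·12.5504 = 0.4794  (GE)
  w_1 = 0.166837·0.4020 + -0.007016·14.1014 = -0.0319  (Oracle)
  w_2 = 0.166837·2.1743 + -0.007016·23.4056 = 0.1985  (Pfizer)
  w_3 = 0.166837·1.5320 + -0.007016·7.6431 = 0.2020  (Lockheed)
  w_4 = 0.166837·1.1824 + -0.007016·6.4630 = 0.1519  (Starbucks)
Σw_i=1.0000  μᵀw=0.1810
σ²=wᵀΣw=λ₁·μ_p+λ₂ = 0.166837·0.181 + -0.007016 = 0.023182 ≈ 0.0232


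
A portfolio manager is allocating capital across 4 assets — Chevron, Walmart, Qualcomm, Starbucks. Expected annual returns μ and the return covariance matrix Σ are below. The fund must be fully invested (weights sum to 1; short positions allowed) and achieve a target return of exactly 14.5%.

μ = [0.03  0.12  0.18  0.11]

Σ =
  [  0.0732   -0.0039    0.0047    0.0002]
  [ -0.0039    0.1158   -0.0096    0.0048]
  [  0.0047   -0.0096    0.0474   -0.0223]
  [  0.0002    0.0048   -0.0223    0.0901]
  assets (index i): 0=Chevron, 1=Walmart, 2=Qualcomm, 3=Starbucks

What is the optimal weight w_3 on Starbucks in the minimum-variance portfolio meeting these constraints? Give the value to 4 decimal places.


0.2628

u=Σ⁻¹μ = [0.1419  1.3718  5.2074  2.4363]
v=Σ⁻¹𝟙 = [12.2258  10.8335  30.5766  18.0623]
a=μᵀu=1.374201  b=𝟙ᵀu=9.157423  c=𝟙ᵀv=71.698114  D=ac−b²=14.669246
λ₁=(c·0.145−b)/D = (71.698114·0.145−9.157423)/14.669246 = 0.084449
λ₂=(a−b·0.145)/D = (1.374201−9.157423·0.145)/14.669246 = 0.003161
w* = 0.084449·u + 0.003161·v:
  w_0 = 0.084449·0.1419 + 0.003161·12.2258 = 0.0506  (Chevron)
  w_1 = 0.084449·1.3718 + 0.003161·10.8335 = 0.1501  (Walmart)
  w_2 = 0.084449·5.2074 + 0.003161·30.5766 = 0.5364  (Qualcomm)
  w_3 = 0.084449·2.4363 + 0.003161·18.0623 = 0.2628  (Starbucks)
Σw_i=1.0000  μᵀw=0.1450
σ²=wᵀΣw=λ₁·μ_p+λ₂ = 0.084449·0.145 + 0.003161 = 0.015406 ≈ 0.0154


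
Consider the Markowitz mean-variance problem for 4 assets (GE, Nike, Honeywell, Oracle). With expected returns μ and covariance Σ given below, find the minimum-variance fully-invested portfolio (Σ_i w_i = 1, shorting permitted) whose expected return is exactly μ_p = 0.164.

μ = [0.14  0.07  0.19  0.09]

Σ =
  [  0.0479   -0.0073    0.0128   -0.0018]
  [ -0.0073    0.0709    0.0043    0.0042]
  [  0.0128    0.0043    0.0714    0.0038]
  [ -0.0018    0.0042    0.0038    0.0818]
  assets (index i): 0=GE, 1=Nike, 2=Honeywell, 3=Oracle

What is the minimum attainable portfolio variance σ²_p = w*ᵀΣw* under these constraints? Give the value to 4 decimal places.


u=Σ⁻¹μ = [2.5662  1.0656  2.0833  1.0052]
v=Σ⁻¹𝟙 = [21.2932  15.0889  8.6667  11.5161]
a=μᵀu=0.920168  b=𝟙ᵀu=6.720402  c=𝟙ᵀv=56.564998  D=ac−b²=6.885512
λ₁=(c·0.164−b)/D = (56.564998·0.164−6.720402)/6.885512 = 0.371252
λ₂=(a−b·0.164)/D = (0.920168−6.720402·0.164)/6.885512 = -0.026429
w* = 0.371252·u + -0.026429·v:
  w_0 = 0.371252·2.5662 + -0.026429·21.2932 = 0.3900  (GE)
  w_1 = 0.371252·1.0656 + -0.026429·15.0889 = -0.0032  (Nike)
  w_2 = 0.371252·2.0833 + -0.026429·8.6667 = 0.5444  (Honeywell)
  w_3 = 0.371252·1.0052 + -0.026429·11.5161 = 0.0688  (Oracle)
Σw_i=1.0000  μᵀw=0.1640
σ²=wᵀΣw=λ₁·μ_p+λ₂ = 0.371252·0.164 + -0.026429 = 0.034456 ≈ 0.0345

0.0345


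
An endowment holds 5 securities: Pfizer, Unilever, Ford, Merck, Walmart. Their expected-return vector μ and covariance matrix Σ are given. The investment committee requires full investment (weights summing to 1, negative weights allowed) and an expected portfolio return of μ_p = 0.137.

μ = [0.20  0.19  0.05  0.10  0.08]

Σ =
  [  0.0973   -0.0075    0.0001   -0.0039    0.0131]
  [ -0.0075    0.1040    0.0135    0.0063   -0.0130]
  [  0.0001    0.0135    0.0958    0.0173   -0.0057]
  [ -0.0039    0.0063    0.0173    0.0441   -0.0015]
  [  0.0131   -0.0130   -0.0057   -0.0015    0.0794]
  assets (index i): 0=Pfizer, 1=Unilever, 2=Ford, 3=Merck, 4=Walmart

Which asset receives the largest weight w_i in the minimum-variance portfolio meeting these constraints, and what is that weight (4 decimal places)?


Merck (0.3229)

p=Σ⁻¹μ = [2.1629  1.9867  -0.1067  2.2513  1.0109]
q=Σ⁻¹𝟙 = [10.0460  9.9911  6.1747  20.1703  13.3971]
a=μᵀp=1.110718  b=𝟙ᵀp=7.305050  c=𝟙ᵀq=59.779230  D=ac−b²=13.034093
λ₁=(c·0.137−b)/D = (59.779230·0.137−7.305050)/13.034093 = 0.067876
λ₂=(a−b·0.137)/D = (1.110718−7.305050·0.137)/13.034093 = 0.008434
w* = 0.067876·p + 0.008434·q:
  w_0 = 0.067876·2.1629 + 0.008434·10.0460 = 0.2315  (Pfizer)
  w_1 = 0.067876·1.9867 + 0.008434·9.9911 = 0.2191  (Unilever)
  w_2 = 0.067876·-0.1067 + 0.008434·6.1747 = 0.0448  (Ford)
  w_3 = 0.067876·2.2513 + 0.008434·20.1703 = 0.3229  (Merck)
  w_4 = 0.067876·1.0109 + 0.008434·13.3971 = 0.1816  (Walmart)
Σw_i=1.0000  μᵀw=0.1370
σ²=wᵀΣw=λ₁·μ_p+λ₂ = 0.067876·0.137 + 0.008434 = 0.017733 ≈ 0.0177


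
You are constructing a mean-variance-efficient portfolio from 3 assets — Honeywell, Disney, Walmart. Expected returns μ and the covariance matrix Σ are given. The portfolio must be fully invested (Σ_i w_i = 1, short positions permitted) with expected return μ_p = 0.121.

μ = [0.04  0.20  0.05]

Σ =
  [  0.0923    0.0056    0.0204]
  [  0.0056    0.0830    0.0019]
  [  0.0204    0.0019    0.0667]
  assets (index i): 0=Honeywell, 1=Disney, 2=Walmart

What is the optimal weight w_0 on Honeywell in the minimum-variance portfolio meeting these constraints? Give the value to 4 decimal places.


u=Σ⁻¹μ = [0.1480  2.3851  0.6364]
v=Σ⁻¹𝟙 = [7.4089  11.2643  12.4056]
a=μᵀu=0.514758  b=𝟙ᵀu=3.169505  c=𝟙ᵀv=31.078895  D=ac−b²=5.952345
λ₁=(c·0.121−b)/D = (31.078895·0.121−3.169505)/5.952345 = 0.099296
λ₂=(a−b·0.121)/D = (0.514758−3.169505·0.121)/5.952345 = 0.022050
w* = 0.099296·u + 0.022050·v:
  w_0 = 0.099296·0.1480 + 0.022050·7.4089 = 0.1781  (Honeywell)
  w_1 = 0.099296·2.3851 + 0.022050·11.2643 = 0.4852  (Disney)
  w_2 = 0.099296·0.6364 + 0.022050·12.4056 = 0.3367  (Walmart)
Σw_i=1.0000  μᵀw=0.1210
σ²=wᵀΣw=λ₁·μ_p+λ₂ = 0.099296·0.121 + 0.022050 = 0.034065 ≈ 0.0341

0.1781


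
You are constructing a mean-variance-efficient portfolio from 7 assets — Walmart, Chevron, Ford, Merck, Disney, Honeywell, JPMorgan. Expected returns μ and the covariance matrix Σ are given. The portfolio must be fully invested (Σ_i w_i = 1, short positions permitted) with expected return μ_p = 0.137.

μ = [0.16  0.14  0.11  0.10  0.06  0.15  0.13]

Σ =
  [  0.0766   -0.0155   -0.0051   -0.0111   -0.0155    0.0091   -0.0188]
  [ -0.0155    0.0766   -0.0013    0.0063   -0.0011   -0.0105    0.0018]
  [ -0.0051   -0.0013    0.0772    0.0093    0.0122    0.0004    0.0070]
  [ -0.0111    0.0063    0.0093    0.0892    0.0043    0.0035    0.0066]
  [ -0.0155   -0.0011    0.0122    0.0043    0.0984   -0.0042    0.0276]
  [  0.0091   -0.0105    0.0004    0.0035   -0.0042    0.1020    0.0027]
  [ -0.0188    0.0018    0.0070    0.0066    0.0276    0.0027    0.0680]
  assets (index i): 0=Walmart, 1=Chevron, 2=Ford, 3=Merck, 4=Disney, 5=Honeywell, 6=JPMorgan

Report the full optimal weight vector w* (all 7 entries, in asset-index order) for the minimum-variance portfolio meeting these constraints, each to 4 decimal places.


p=Σ⁻¹μ = [3.3229  2.5779  1.2946  0.9743  0.3622  1.3541  2.3336]
q=Σ⁻¹𝟙 = [23.1146  18.1451  10.8790  9.8114  8.4885  9.1898  14.7337]
a=μᵀp=1.660631  b=𝟙ᵀp=12.219633  c=𝟙ᵀq=94.362048  D=ac−b²=7.381072
λ₁=(c·0.137−b)/D = (94.362048·0.137−12.219633)/7.381072 = 0.095917
λ₂=(a−b·0.137)/D = (1.660631−12.219633·0.137)/7.381072 = -0.001823
w* = 0.095917·p + -0.001823·q:
  w_0 = 0.095917·3.3229 + -0.001823·23.1146 = 0.2766  (Walmart)
  w_1 = 0.095917·2.5779 + -0.001823·18.1451 = 0.2142  (Chevron)
  w_2 = 0.095917·1.2946 + -0.001823·10.8790 = 0.1043  (Ford)
  w_3 = 0.095917·0.9743 + -0.001823·9.8114 = 0.0756  (Merck)
  w_4 = 0.095917·0.3622 + -0.001823·8.4885 = 0.0193  (Disney)
  w_5 = 0.095917·1.3541 + -0.001823·9.1898 = 0.1131  (Honeywell)
  w_6 = 0.095917·2.3336 + -0.001823·14.7337 = 0.1970  (JPMorgan)
Σw_i=1.0000  μᵀw=0.1370
σ²=wᵀΣw=λ₁·μ_p+λ₂ = 0.095917·0.137 + -0.001823 = 0.011317 ≈ 0.0113

0.2766  0.2142  0.1043  0.0756  0.0193  0.1131  0.1970


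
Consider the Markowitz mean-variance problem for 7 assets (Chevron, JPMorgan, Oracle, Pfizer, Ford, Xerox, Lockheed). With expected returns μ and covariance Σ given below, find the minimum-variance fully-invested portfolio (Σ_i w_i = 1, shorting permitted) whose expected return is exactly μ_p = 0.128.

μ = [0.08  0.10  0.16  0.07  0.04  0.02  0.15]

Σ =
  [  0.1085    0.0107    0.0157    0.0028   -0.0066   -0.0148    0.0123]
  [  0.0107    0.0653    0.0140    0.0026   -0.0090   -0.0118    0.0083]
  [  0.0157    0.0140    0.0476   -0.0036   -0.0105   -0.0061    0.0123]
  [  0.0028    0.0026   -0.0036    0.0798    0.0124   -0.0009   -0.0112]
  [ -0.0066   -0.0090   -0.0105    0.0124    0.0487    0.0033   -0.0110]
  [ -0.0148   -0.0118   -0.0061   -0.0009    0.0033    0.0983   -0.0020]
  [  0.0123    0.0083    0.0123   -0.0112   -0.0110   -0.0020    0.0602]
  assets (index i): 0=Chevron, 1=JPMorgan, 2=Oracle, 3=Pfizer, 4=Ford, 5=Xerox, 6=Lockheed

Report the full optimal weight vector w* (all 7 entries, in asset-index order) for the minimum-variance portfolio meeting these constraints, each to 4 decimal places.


-0.0236  0.0645  0.4138  0.1084  0.1448  -0.0003  0.2923

g=Σ⁻¹μ = [0.1104  0.8835  3.0322  1.0152  1.8746  0.5070  2.2760]
h=Σ⁻¹𝟙 = [6.4131  13.8796  19.1810  10.8778  28.2839  13.4931  17.1085]
a=μᵀg=1.079927  b=𝟙ᵀg=9.698898  c=𝟙ᵀh=109.236891  D=ac−b²=23.899249
λ₁=(c·0.128−b)/D = (109.236891·0.128−9.698898)/23.899249 = 0.179228
λ₂=(a−b·0.128)/D = (1.079927−9.698898·0.128)/23.899249 = -0.006759
w* = 0.179228·g + -0.006759·h:
  w_0 = 0.179228·0.1104 + -0.006759·6.4131 = -0.0236  (Chevron)
  w_1 = 0.179228·0.8835 + -0.006759·13.8796 = 0.0645  (JPMorgan)
  w_2 = 0.179228·3.0322 + -0.006759·19.1810 = 0.4138  (Oracle)
  w_3 = 0.179228·1.0152 + -0.006759·10.8778 = 0.1084  (Pfizer)
  w_4 = 0.179228·1.8746 + -0.006759·28.2839 = 0.1448  (Ford)
  w_5 = 0.179228·0.5070 + -0.006759·13.4931 = -0.0003  (Xerox)
  w_6 = 0.179228·2.2760 + -0.006759·17.1085 = 0.2923  (Lockheed)
Σw_i=1.0000  μᵀw=0.1280
σ²=wᵀΣw=λ₁·μ_p+λ₂ = 0.179228·0.128 + -0.006759 = 0.016182 ≈ 0.0162
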